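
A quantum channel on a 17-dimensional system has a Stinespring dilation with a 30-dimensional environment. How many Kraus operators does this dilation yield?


Tracing out the environment in an orthonormal basis {|i>_E} gives Kraus operators K_i = <i|_E U |0>_E.
Number of Kraus operators = dim(H_env) = d_env
= 30

30


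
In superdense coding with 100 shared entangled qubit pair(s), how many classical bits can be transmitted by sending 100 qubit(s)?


Superdense coding allows 2 classical bits per shared entangled pair.
100 pair(s) -> 2 * 100 = 200 classical bits

200


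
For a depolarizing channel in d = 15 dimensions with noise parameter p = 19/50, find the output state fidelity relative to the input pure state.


F = (1-p) + p/d
= (1 - 0.3800) + 0.3800/15
= 0.6200 + 0.0253
= 0.6453

0.6453


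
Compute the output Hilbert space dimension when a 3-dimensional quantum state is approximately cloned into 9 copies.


Output space = H^(tensor 9) where dim(H) = 3
dim = 3^9
= 9 (after 2 factors)
= 27 (after 3 factors)
= 81 (after 4 factors)
= 243 (after 5 factors)
= 729 (after 6 factors)
= 2187 (after 7 factors)
= 6561 (after 8 factors)
= 19683 (after 9 factors)
= 19683

19683


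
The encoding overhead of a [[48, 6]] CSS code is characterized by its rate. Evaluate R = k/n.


Code rate R = k/n
= 6/48
= 0.1250

0.1250


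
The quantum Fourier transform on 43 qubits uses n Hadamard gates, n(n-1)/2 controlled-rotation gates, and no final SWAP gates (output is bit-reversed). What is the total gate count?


Hadamard gates: 43
Controlled rotations: n*(n-1)/2 = 43*42/2 = 903
SWAP gates: 0 (omitted)
Total = 43 + 903
= 946

946


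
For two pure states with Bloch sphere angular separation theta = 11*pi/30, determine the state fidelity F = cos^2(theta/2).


For states separated by angle theta on Bloch sphere:
F = cos^2(theta/2)
theta = 11*pi/30 = 1.1519
theta/2 = 0.5760
cos(theta/2) = 0.8387
F = 0.7034

0.7034


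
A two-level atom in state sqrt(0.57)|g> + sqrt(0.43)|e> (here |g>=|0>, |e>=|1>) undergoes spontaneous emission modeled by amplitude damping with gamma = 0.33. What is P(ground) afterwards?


For amplitude damping with parameter gamma on state sqrt(a)|0> + sqrt(b)|1>:
alpha^2 = 0.57, beta^2 = 0.43
P(|0>) = alpha^2 + gamma * beta^2
= 0.57 + 0.33 * 0.43
= 0.57 + 0.1419
= 0.7119

0.7119


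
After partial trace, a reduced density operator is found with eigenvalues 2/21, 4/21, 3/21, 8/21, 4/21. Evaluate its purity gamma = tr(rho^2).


tr(rho^2) = sum of eigenvalues squared
= (2/21)^2 + (4/21)^2 + (3/21)^2 + (8/21)^2 + (4/21)^2
= (4 + 16 + 9 + 64 + 16) / 441
= 109/441
= 0.2472

0.2472


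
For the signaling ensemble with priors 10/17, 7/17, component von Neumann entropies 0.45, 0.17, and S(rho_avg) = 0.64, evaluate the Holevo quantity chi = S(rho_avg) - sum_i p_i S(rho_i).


chi = S(rho) - sum_i p_i * S(rho_i)
Weighted entropy = 10/17 * 0.45 + 7/17 * 0.17
= 0.3347
chi = 0.64 - 0.3347
= 0.3053

0.3053


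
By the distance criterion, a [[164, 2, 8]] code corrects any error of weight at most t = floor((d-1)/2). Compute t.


Code parameters: [[164, 2, 8]], distance d = 8.
Number of correctable errors = floor((d-1)/2)
= floor((8 - 1)/2)
= floor(7/2)
= 3

3


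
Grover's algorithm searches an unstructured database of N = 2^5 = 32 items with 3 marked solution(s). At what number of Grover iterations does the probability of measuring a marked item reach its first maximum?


After j Grover iterations the success probability is P(j) = sin^2((2j+1)*theta), where sin(theta) = sqrt(k/N).
N = 2^5 = 32, k = 3
sin(theta) = sqrt(k/N) = 0.3061862178
theta = arcsin(sqrt(k/N)) = 0.3111842443 rad
P(j) reaches its first maximum when (2j+1)*theta is as close as possible to pi/2, i.e. j = round(pi/(4*theta) - 1/2).
pi/(4*theta) - 1/2 = 2.0239
(For comparison, the common estimate pi/4 * sqrt(N/k) = 2.5651; the exact maximiser is used here.)
Optimal iterations = 2

2


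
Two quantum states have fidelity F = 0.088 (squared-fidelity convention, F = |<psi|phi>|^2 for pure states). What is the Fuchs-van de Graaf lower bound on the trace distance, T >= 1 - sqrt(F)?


Fuchs-van de Graaf (squared-fidelity convention): 1 - sqrt(F) <= T <= sqrt(1 - F).
Lower bound: T >= 1 - sqrt(F)
sqrt(F) = sqrt(0.088) = 0.2966
T >= 1 - 0.2966
T >= 0.7034

0.7034


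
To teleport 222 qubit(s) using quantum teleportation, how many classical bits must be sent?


Quantum teleportation requires 2 classical bits per qubit teleported.
222 qubit(s) -> 2 * 222 = 444 classical bits

444


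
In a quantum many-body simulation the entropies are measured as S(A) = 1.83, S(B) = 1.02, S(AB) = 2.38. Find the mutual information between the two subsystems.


I(A:B) = S(A) + S(B) - S(AB)
= 1.83 + 1.02 - 2.38
= 0.4700

0.4700


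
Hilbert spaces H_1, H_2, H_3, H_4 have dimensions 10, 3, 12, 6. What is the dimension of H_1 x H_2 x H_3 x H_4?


dim(H_1 x H_2 x H_3 x H_4) = 10 * 3 * 12 * 6
= 30 * 12 * 6
= 360 * 6
= 2160

2160


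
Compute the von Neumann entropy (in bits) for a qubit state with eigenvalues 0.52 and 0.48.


S = -p*log2(p) - (1-p)*log2(1-p)
p = 0.5200, 1-p = 0.4800
= -0.5200 * log2(0.5200) - 0.4800 * log2(0.4800)
= -(-0.4906) - (-0.5083)
= 0.9988

0.9988


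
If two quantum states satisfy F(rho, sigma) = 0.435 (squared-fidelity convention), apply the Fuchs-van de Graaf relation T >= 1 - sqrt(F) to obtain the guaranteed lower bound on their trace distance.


Fuchs-van de Graaf (squared-fidelity convention): 1 - sqrt(F) <= T <= sqrt(1 - F).
Lower bound: T >= 1 - sqrt(F)
sqrt(F) = sqrt(0.435) = 0.6595
T >= 1 - 0.6595
T >= 0.3405

0.3405


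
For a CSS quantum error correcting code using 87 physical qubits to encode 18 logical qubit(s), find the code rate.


Code rate R = k/n
= 18/87
= 0.2069

0.2069


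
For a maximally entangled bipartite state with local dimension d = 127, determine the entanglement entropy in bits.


For a maximally entangled state in d x d:
S = log2(d) = log2(127)
= 6.9887

6.9887


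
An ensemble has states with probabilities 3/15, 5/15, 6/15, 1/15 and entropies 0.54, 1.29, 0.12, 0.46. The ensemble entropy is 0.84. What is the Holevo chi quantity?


chi = S(rho) - sum_i p_i * S(rho_i)
Weighted entropy = 3/15 * 0.54 + 5/15 * 1.29 + 6/15 * 0.12 + 1/15 * 0.46
= 0.6167
chi = 0.84 - 0.6167
= 0.2233

0.2233


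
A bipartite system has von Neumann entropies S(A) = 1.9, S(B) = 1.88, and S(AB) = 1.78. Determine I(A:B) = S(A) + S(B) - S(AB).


I(A:B) = S(A) + S(B) - S(AB)
= 1.9 + 1.88 - 1.78
= 2.0000

2.0000


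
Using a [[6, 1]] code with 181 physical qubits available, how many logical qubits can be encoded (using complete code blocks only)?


Each code block uses 6 physical qubits for 1 logical qubit(s).
Number of complete blocks = floor(181 / 6) = 30
Logical qubits = 30 * 1
= 30

30


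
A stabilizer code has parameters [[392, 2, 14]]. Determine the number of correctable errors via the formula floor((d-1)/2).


Code parameters: [[392, 2, 14]], distance d = 14.
Number of correctable errors = floor((d-1)/2)
= floor((14 - 1)/2)
= floor(13/2)
= 6

6


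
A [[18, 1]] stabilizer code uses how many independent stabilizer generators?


For an [[n,k]] stabilizer code:
Number of stabilizer generators = n - k
= 18 - 1
= 17

17


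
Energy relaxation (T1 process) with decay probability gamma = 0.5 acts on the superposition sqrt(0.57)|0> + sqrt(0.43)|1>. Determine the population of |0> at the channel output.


For amplitude damping with parameter gamma on state sqrt(a)|0> + sqrt(b)|1>:
alpha^2 = 0.57, beta^2 = 0.43
P(|0>) = alpha^2 + gamma * beta^2
= 0.57 + 0.5 * 0.43
= 0.57 + 0.2150
= 0.7850

0.7850


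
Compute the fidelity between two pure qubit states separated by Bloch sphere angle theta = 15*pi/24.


For states separated by angle theta on Bloch sphere:
F = cos^2(theta/2)
theta = 15*pi/24 = 1.9635
theta/2 = 0.9817
cos(theta/2) = 0.5556
F = 0.3087

0.3087


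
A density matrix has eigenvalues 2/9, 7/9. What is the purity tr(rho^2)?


tr(rho^2) = sum of eigenvalues squared
= (2/9)^2 + (7/9)^2
= (4 + 49) / 81
= 53/81
= 0.6543

0.6543


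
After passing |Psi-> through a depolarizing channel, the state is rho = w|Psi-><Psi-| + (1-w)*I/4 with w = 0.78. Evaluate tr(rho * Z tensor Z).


|Psi-> = (|01> - |10>)/sqrt(2)
For the pure Bell state, <Z_A Z_B> = -1 (Bell-state Pauli correlator).
The maximally-mixed part I/4 has tr(I/4 * P tensor P) = 0 for any traceless Pauli P.
So <Z_A Z_B>_rho = w * (-1) + (1 - w) * 0
= 0.78 * (-1)
= -0.7800

-0.7800


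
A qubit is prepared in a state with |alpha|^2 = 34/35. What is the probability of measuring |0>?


|alpha|^2 = 34/35 = 0.9714
|beta|^2 = 1 - 34/35 = 1/35 = 0.0286
P(|0>) = |alpha|^2 = 0.9714

0.9714


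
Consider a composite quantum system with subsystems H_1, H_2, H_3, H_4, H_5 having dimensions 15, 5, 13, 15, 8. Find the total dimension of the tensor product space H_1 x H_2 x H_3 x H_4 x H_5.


dim(H_1 x H_2 x H_3 x H_4 x H_5) = 15 * 5 * 13 * 15 * 8
= 75 * 13 * 15 * 8
= 975 * 15 * 8
= 14625 * 8
= 117000

117000


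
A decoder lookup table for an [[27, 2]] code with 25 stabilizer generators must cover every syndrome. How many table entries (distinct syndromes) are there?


Each stabilizer generator gives a binary (+1 or -1) measurement outcome.
With 25 independent generators:
Total syndromes = 2^25
= 33554432

33554432


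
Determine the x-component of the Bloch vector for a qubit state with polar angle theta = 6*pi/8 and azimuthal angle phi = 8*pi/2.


theta = 2.3562, phi = 12.5664
r_x = sin(theta)*cos(phi) = 0.7071 * 1.0000
r_x = 0.7071

0.7071


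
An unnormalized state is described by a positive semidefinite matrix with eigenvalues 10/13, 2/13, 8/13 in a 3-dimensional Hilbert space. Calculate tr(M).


tr(M) = sum of eigenvalues
= 10/13 + 2/13 + 8/13
= 20/13
= 1.5385

1.5385


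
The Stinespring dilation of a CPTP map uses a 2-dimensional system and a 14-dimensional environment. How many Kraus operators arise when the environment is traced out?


Tracing out the environment in an orthonormal basis {|i>_E} gives Kraus operators K_i = <i|_E U |0>_E.
Number of Kraus operators = dim(H_env) = d_env
= 14

14


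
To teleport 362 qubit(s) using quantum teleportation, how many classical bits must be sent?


Quantum teleportation requires 2 classical bits per qubit teleported.
362 qubit(s) -> 2 * 362 = 724 classical bits

724


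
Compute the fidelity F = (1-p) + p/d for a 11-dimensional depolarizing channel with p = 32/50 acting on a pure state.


F = (1-p) + p/d
= (1 - 0.6400) + 0.6400/11
= 0.3600 + 0.0582
= 0.4182

0.4182


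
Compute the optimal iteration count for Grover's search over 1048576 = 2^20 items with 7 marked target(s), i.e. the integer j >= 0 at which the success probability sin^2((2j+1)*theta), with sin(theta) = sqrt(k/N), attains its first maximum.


After j Grover iterations the success probability is P(j) = sin^2((2j+1)*theta), where sin(theta) = sqrt(k/N).
N = 2^20 = 1048576, k = 7
sin(theta) = sqrt(k/N) = 0.002583741515
theta = arcsin(sqrt(k/N)) = 0.002583744389 rad
P(j) reaches its first maximum when (2j+1)*theta is as close as possible to pi/2, i.e. j = round(pi/(4*theta) - 1/2).
pi/(4*theta) - 1/2 = 303.4767
(For comparison, the common estimate pi/4 * sqrt(N/k) = 303.9771; the exact maximiser is used here.)
Optimal iterations = 303

303


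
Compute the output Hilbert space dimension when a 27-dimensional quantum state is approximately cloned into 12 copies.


Output space = H^(tensor 12) where dim(H) = 27
dim = 27^12
= 729 (after 2 factors)
= 19683 (after 3 factors)
= 531441 (after 4 factors)
= 14348907 (after 5 factors)
= 387420489 (after 6 factors)
= 10460353203 (after 7 factors)
= 282429536481 (after 8 factors)
= 7625597484987 (after 9 factors)
= 205891132094649 (after 10 factors)
= 5559060566555523 (after 11 factors)
= 150094635296999121 (after 12 factors)
= 150094635296999121

150094635296999121


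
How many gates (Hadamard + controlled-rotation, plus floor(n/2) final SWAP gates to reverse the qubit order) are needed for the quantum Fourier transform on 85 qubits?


Hadamard gates: 85
Controlled rotations: n*(n-1)/2 = 85*84/2 = 3570
SWAP gates: floor(n/2) = floor(85/2) = 42
Total = 85 + 3570 + 42
= 3697

3697


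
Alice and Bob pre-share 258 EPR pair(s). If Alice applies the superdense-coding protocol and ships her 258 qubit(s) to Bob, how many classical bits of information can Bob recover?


Superdense coding allows 2 classical bits per shared entangled pair.
258 pair(s) -> 2 * 258 = 516 classical bits

516


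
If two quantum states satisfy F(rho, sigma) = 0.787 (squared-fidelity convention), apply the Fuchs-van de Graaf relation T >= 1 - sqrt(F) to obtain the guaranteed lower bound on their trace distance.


Fuchs-van de Graaf (squared-fidelity convention): 1 - sqrt(F) <= T <= sqrt(1 - F).
Lower bound: T >= 1 - sqrt(F)
sqrt(F) = sqrt(0.787) = 0.8871
T >= 1 - 0.8871
T >= 0.1129

0.1129


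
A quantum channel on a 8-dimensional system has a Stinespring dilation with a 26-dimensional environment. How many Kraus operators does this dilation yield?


Tracing out the environment in an orthonormal basis {|i>_E} gives Kraus operators K_i = <i|_E U |0>_E.
Number of Kraus operators = dim(H_env) = d_env
= 26

26


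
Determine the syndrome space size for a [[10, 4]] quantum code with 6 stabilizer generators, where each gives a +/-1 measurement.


Each stabilizer generator gives a binary (+1 or -1) measurement outcome.
With 6 independent generators:
Total syndromes = 2^6
= 64

64


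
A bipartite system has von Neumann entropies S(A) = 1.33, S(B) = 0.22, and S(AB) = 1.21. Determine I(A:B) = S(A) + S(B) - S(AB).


I(A:B) = S(A) + S(B) - S(AB)
= 1.33 + 0.22 - 1.21
= 0.3400

0.3400


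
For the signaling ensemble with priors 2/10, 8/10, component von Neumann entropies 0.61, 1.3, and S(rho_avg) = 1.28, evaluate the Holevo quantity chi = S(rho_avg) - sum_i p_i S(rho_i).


chi = S(rho) - sum_i p_i * S(rho_i)
Weighted entropy = 2/10 * 0.61 + 8/10 * 1.3
= 1.1620
chi = 1.28 - 1.1620
= 0.1180

0.1180


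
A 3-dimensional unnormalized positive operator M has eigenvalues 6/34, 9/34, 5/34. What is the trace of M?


tr(M) = sum of eigenvalues
= 6/34 + 9/34 + 5/34
= 20/34
= 0.5882

0.5882


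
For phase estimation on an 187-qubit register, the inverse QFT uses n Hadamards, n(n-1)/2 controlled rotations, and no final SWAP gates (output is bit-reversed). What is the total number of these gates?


Hadamard gates: 187
Controlled rotations: n*(n-1)/2 = 187*186/2 = 17391
SWAP gates: 0 (omitted)
Total = 187 + 17391
= 17578

17578


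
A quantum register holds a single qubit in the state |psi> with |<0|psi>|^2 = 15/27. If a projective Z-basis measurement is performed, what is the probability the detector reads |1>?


|alpha|^2 = 15/27 = 0.5556
|beta|^2 = 1 - 15/27 = 12/27 = 0.4444
P(|1>) = |beta|^2 = 0.4444

0.4444


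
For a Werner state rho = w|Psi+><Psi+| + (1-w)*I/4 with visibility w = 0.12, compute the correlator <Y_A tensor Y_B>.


|Psi+> = (|01> + |10>)/sqrt(2)
For the pure Bell state, <Y_A Y_B> = +1 (Bell-state Pauli correlator).
The maximally-mixed part I/4 has tr(I/4 * P tensor P) = 0 for any traceless Pauli P.
So <Y_A Y_B>_rho = w * (+1) + (1 - w) * 0
= 0.12 * (+1)
= 0.1200

0.1200


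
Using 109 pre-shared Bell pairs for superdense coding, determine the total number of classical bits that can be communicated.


Superdense coding allows 2 classical bits per shared entangled pair.
109 pair(s) -> 2 * 109 = 218 classical bits

218


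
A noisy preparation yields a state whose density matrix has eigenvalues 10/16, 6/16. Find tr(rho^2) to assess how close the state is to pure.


tr(rho^2) = sum of eigenvalues squared
= (10/16)^2 + (6/16)^2
= (100 + 36) / 256
= 136/256
= 0.5312

0.5312


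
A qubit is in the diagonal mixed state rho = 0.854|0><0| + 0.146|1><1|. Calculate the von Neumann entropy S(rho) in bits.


S = -p*log2(p) - (1-p)*log2(1-p)
p = 0.8540, 1-p = 0.1460
= -0.8540 * log2(0.8540) - 0.1460 * log2(0.1460)
= -(-0.1944) - (-0.4053)
= 0.5997

0.5997


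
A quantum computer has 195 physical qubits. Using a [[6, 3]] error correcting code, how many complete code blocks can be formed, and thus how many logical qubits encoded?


Each code block uses 6 physical qubits for 3 logical qubit(s).
Number of complete blocks = floor(195 / 6) = 32
Logical qubits = 32 * 3
= 96

96


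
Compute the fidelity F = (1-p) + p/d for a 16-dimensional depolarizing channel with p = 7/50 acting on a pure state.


F = (1-p) + p/d
= (1 - 0.1400) + 0.1400/16
= 0.8600 + 0.0088
= 0.8688

0.8688


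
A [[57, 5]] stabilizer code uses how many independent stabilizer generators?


For an [[n,k]] stabilizer code:
Number of stabilizer generators = n - k
= 57 - 5
= 52

52


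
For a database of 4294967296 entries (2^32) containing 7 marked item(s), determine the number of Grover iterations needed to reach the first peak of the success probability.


After j Grover iterations the success probability is P(j) = sin^2((2j+1)*theta), where sin(theta) = sqrt(k/N).
N = 2^32 = 4294967296, k = 7
sin(theta) = sqrt(k/N) = 4.037096117e-05
theta = arcsin(sqrt(k/N)) = 4.037096118e-05 rad
P(j) reaches its first maximum when (2j+1)*theta is as close as possible to pi/2, i.e. j = round(pi/(4*theta) - 1/2).
pi/(4*theta) - 1/2 = 19454.0322
(For comparison, the common estimate pi/4 * sqrt(N/k) = 19454.5322; the exact maximiser is used here.)
Optimal iterations = 19454

19454


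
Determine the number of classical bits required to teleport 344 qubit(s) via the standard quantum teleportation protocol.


Quantum teleportation requires 2 classical bits per qubit teleported.
344 qubit(s) -> 2 * 344 = 688 classical bits

688


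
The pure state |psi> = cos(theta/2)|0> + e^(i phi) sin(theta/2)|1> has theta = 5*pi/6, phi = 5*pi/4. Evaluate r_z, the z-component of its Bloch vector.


theta = 2.6180, phi = 3.9270
r_z = cos(theta) = -0.8660

-0.8660


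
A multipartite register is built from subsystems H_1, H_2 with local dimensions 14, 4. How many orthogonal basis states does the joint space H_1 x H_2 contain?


dim(H_1 x H_2) = 14 * 4
= 56

56


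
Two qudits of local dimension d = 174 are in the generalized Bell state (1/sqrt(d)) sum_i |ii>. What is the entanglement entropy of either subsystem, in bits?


For a maximally entangled state in d x d:
S = log2(d) = log2(174)
= 7.4429

7.4429


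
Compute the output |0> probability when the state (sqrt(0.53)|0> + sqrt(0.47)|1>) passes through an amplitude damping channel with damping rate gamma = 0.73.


For amplitude damping with parameter gamma on state sqrt(a)|0> + sqrt(b)|1>:
alpha^2 = 0.53, beta^2 = 0.47
P(|0>) = alpha^2 + gamma * beta^2
= 0.53 + 0.73 * 0.47
= 0.53 + 0.3431
= 0.8731

0.8731


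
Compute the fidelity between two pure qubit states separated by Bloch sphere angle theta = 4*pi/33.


For states separated by angle theta on Bloch sphere:
F = cos^2(theta/2)
theta = 4*pi/33 = 0.3808
theta/2 = 0.1904
cos(theta/2) = 0.9819
F = 0.9642

0.9642


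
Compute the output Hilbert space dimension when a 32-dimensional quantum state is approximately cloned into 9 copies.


Output space = H^(tensor 9) where dim(H) = 32
dim = 32^9
= 1024 (after 2 factors)
= 32768 (after 3 factors)
= 1048576 (after 4 factors)
= 33554432 (after 5 factors)
= 1073741824 (after 6 factors)
= 34359738368 (after 7 factors)
= 1099511627776 (after 8 factors)
= 35184372088832 (after 9 factors)
= 35184372088832

35184372088832


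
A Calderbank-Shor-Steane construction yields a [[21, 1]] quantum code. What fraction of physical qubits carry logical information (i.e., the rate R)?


Code rate R = k/n
= 1/21
= 0.0476

0.0476


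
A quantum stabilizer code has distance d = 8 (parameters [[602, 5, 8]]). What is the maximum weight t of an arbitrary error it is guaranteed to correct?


Code parameters: [[602, 5, 8]], distance d = 8.
Number of correctable errors = floor((d-1)/2)
= floor((8 - 1)/2)
= floor(7/2)
= 3

3


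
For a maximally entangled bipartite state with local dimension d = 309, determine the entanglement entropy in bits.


For a maximally entangled state in d x d:
S = log2(d) = log2(309)
= 8.2715

8.2715


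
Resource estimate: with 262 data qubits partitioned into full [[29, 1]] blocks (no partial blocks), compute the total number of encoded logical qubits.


Each code block uses 29 physical qubits for 1 logical qubit(s).
Number of complete blocks = floor(262 / 29) = 9
Logical qubits = 9 * 1
= 9

9


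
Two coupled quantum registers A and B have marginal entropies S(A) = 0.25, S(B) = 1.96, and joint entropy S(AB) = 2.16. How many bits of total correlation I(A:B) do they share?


I(A:B) = S(A) + S(B) - S(AB)
= 0.25 + 1.96 - 2.16
= 0.0500

0.0500


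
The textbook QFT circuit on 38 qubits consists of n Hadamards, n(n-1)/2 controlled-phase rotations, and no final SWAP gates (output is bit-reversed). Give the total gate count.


Hadamard gates: 38
Controlled rotations: n*(n-1)/2 = 38*37/2 = 703
SWAP gates: 0 (omitted)
Total = 38 + 703
= 741

741


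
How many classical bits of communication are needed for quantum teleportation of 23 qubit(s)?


Quantum teleportation requires 2 classical bits per qubit teleported.
23 qubit(s) -> 2 * 23 = 46 classical bits

46


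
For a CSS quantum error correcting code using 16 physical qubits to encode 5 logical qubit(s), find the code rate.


Code rate R = k/n
= 5/16
= 0.3125

0.3125


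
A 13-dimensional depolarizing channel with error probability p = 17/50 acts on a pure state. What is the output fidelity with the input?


F = (1-p) + p/d
= (1 - 0.3400) + 0.3400/13
= 0.6600 + 0.0262
= 0.6862

0.6862


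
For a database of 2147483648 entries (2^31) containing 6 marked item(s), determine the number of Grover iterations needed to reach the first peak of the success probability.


After j Grover iterations the success probability is P(j) = sin^2((2j+1)*theta), where sin(theta) = sqrt(k/N).
N = 2^31 = 2147483648, k = 6
sin(theta) = sqrt(k/N) = 5.285799584e-05
theta = arcsin(sqrt(k/N)) = 5.285799586e-05 rad
P(j) reaches its first maximum when (2j+1)*theta is as close as possible to pi/2, i.e. j = round(pi/(4*theta) - 1/2).
pi/(4*theta) - 1/2 = 14858.1444
(For comparison, the common estimate pi/4 * sqrt(N/k) = 14858.6444; the exact maximiser is used here.)
Optimal iterations = 14858

14858


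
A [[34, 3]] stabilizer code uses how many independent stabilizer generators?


For an [[n,k]] stabilizer code:
Number of stabilizer generators = n - k
= 34 - 3
= 31

31


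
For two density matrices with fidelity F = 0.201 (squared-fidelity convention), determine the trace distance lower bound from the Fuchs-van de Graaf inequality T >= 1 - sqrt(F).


Fuchs-van de Graaf (squared-fidelity convention): 1 - sqrt(F) <= T <= sqrt(1 - F).
Lower bound: T >= 1 - sqrt(F)
sqrt(F) = sqrt(0.201) = 0.4483
T >= 1 - 0.4483
T >= 0.5517

0.5517


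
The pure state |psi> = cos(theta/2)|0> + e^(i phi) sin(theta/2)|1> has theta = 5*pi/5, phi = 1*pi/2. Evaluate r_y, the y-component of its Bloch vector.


theta = 3.1416, phi = 1.5708
r_y = sin(theta)*sin(phi) = 0.0000 * 1.0000
r_y = 0.0000

0.0000


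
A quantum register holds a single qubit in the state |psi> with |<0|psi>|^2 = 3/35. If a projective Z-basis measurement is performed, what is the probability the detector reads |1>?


|alpha|^2 = 3/35 = 0.0857
|beta|^2 = 1 - 3/35 = 32/35 = 0.9143
P(|1>) = |beta|^2 = 0.9143

0.9143


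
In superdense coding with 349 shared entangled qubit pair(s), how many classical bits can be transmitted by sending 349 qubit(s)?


Superdense coding allows 2 classical bits per shared entangled pair.
349 pair(s) -> 2 * 349 = 698 classical bits

698


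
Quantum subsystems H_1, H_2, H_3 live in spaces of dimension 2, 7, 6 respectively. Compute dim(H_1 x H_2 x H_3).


dim(H_1 x H_2 x H_3) = 2 * 7 * 6
= 14 * 6
= 84

84


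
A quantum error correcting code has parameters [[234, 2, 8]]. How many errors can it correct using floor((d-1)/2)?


Code parameters: [[234, 2, 8]], distance d = 8.
Number of correctable errors = floor((d-1)/2)
= floor((8 - 1)/2)
= floor(7/2)
= 3

3


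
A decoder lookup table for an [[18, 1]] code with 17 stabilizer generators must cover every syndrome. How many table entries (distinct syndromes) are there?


Each stabilizer generator gives a binary (+1 or -1) measurement outcome.
With 17 independent generators:
Total syndromes = 2^17
= 131072

131072


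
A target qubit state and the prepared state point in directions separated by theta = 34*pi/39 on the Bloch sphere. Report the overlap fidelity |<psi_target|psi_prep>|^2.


For states separated by angle theta on Bloch sphere:
F = cos^2(theta/2)
theta = 34*pi/39 = 2.7388
theta/2 = 1.3694
cos(theta/2) = 0.2000
F = 0.0400

0.0400


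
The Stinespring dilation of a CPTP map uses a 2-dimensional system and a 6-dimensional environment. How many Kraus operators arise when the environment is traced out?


Tracing out the environment in an orthonormal basis {|i>_E} gives Kraus operators K_i = <i|_E U |0>_E.
Number of Kraus operators = dim(H_env) = d_env
= 6

6


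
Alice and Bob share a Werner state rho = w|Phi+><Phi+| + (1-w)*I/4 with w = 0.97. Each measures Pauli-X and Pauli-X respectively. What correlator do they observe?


|Phi+> = (|00> + |11>)/sqrt(2)
For the pure Bell state, <X_A X_B> = +1 (Bell-state Pauli correlator).
The maximally-mixed part I/4 has tr(I/4 * P tensor P) = 0 for any traceless Pauli P.
So <X_A X_B>_rho = w * (+1) + (1 - w) * 0
= 0.97 * (+1)
= 0.9700

0.9700


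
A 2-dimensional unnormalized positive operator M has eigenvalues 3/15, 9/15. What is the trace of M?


tr(M) = sum of eigenvalues
= 3/15 + 9/15
= 12/15
= 0.8000

0.8000


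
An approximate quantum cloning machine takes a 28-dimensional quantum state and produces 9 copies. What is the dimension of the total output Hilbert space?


Output space = H^(tensor 9) where dim(H) = 28
dim = 28^9
= 784 (after 2 factors)
= 21952 (after 3 factors)
= 614656 (after 4 factors)
= 17210368 (after 5 factors)
= 481890304 (after 6 factors)
= 13492928512 (after 7 factors)
= 377801998336 (after 8 factors)
= 10578455953408 (after 9 factors)
= 10578455953408

10578455953408


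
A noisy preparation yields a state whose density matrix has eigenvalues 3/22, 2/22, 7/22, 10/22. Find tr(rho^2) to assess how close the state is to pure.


tr(rho^2) = sum of eigenvalues squared
= (3/22)^2 + (2/22)^2 + (7/22)^2 + (10/22)^2
= (9 + 4 + 49 + 100) / 484
= 162/484
= 0.3347

0.3347


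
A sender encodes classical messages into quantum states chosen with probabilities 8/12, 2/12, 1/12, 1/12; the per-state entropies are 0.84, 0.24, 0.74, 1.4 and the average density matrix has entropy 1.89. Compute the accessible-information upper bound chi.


chi = S(rho) - sum_i p_i * S(rho_i)
Weighted entropy = 8/12 * 0.84 + 2/12 * 0.24 + 1/12 * 0.74 + 1/12 * 1.4
= 0.7783
chi = 1.89 - 0.7783
= 1.1117

1.1117


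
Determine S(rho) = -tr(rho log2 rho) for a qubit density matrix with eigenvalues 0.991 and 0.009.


S = -p*log2(p) - (1-p)*log2(1-p)
p = 0.9910, 1-p = 0.0090
= -0.9910 * log2(0.9910) - 0.0090 * log2(0.0090)
= -(-0.0129) - (-0.0612)
= 0.0741

0.0741


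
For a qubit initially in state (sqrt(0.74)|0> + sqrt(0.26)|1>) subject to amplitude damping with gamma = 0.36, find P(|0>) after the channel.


For amplitude damping with parameter gamma on state sqrt(a)|0> + sqrt(b)|1>:
alpha^2 = 0.74, beta^2 = 0.26
P(|0>) = alpha^2 + gamma * beta^2
= 0.74 + 0.36 * 0.26
= 0.74 + 0.0936
= 0.8336

0.8336


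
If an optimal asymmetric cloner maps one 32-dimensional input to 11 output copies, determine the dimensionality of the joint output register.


Output space = H^(tensor 11) where dim(H) = 32
dim = 32^11
= 1024 (after 2 factors)
= 32768 (after 3 factors)
= 1048576 (after 4 factors)
= 33554432 (after 5 factors)
= 1073741824 (after 6 factors)
= 34359738368 (after 7 factors)
= 1099511627776 (after 8 factors)
= 35184372088832 (after 9 factors)
= 1125899906842624 (after 10 factors)
= 36028797018963968 (after 11 factors)
= 36028797018963968

36028797018963968


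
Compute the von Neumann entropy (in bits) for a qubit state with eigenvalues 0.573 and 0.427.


S = -p*log2(p) - (1-p)*log2(1-p)
p = 0.5730, 1-p = 0.4270
= -0.5730 * log2(0.5730) - 0.4270 * log2(0.4270)
= -(-0.4603) - (-0.5242)
= 0.9846

0.9846


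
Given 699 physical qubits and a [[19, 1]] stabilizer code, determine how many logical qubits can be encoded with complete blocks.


Each code block uses 19 physical qubits for 1 logical qubit(s).
Number of complete blocks = floor(699 / 19) = 36
Logical qubits = 36 * 1
= 36

36


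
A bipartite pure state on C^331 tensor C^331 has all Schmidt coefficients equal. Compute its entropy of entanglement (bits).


For a maximally entangled state in d x d:
S = log2(d) = log2(331)
= 8.3707

8.3707


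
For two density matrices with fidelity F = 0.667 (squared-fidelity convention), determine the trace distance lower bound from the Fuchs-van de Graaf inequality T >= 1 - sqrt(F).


Fuchs-van de Graaf (squared-fidelity convention): 1 - sqrt(F) <= T <= sqrt(1 - F).
Lower bound: T >= 1 - sqrt(F)
sqrt(F) = sqrt(0.667) = 0.8167
T >= 1 - 0.8167
T >= 0.1833

0.1833


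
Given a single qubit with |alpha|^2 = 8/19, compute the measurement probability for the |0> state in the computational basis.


|alpha|^2 = 8/19 = 0.4211
|beta|^2 = 1 - 8/19 = 11/19 = 0.5789
P(|0>) = |alpha|^2 = 0.4211

0.4211


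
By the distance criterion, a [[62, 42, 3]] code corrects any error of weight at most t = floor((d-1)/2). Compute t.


Code parameters: [[62, 42, 3]], distance d = 3.
Number of correctable errors = floor((d-1)/2)
= floor((3 - 1)/2)
= floor(2/2)
= 1

1


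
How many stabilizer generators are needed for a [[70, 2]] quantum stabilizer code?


For an [[n,k]] stabilizer code:
Number of stabilizer generators = n - k
= 70 - 2
= 68

68


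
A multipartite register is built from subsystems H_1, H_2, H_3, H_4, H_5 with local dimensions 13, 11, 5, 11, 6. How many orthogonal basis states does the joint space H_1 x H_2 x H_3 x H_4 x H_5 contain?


dim(H_1 x H_2 x H_3 x H_4 x H_5) = 13 * 11 * 5 * 11 * 6
= 143 * 5 * 11 * 6
= 715 * 11 * 6
= 7865 * 6
= 47190

47190


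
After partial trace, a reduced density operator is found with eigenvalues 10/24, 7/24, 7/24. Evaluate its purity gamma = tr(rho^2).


tr(rho^2) = sum of eigenvalues squared
= (10/24)^2 + (7/24)^2 + (7/24)^2
= (100 + 49 + 49) / 576
= 198/576
= 0.3438

0.3438


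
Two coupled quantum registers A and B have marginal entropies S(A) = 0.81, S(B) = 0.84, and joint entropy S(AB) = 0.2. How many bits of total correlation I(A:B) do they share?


I(A:B) = S(A) + S(B) - S(AB)
= 0.81 + 0.84 - 0.2
= 1.4500

1.4500


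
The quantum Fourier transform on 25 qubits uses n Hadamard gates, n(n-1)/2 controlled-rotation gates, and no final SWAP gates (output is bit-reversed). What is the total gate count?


Hadamard gates: 25
Controlled rotations: n*(n-1)/2 = 25*24/2 = 300
SWAP gates: 0 (omitted)
Total = 25 + 300
= 325

325


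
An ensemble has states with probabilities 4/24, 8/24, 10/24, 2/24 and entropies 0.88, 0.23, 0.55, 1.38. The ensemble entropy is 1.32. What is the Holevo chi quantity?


chi = S(rho) - sum_i p_i * S(rho_i)
Weighted entropy = 4/24 * 0.88 + 8/24 * 0.23 + 10/24 * 0.55 + 2/24 * 1.38
= 0.5675
chi = 1.32 - 0.5675
= 0.7525

0.7525


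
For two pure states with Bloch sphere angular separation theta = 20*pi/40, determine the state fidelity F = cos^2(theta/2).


For states separated by angle theta on Bloch sphere:
F = cos^2(theta/2)
theta = 20*pi/40 = 1.5708
theta/2 = 0.7854
cos(theta/2) = 0.7071
F = 0.5000

0.5000


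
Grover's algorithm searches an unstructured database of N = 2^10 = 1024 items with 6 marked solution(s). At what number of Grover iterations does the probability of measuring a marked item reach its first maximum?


After j Grover iterations the success probability is P(j) = sin^2((2j+1)*theta), where sin(theta) = sqrt(k/N).
N = 2^10 = 1024, k = 6
sin(theta) = sqrt(k/N) = 0.07654655446
theta = arcsin(sqrt(k/N)) = 0.07662150475 rad
P(j) reaches its first maximum when (2j+1)*theta is as close as possible to pi/2, i.e. j = round(pi/(4*theta) - 1/2).
pi/(4*theta) - 1/2 = 9.7504
(For comparison, the common estimate pi/4 * sqrt(N/k) = 10.2604; the exact maximiser is used here.)
Optimal iterations = 10

10


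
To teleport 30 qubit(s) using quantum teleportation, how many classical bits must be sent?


Quantum teleportation requires 2 classical bits per qubit teleported.
30 qubit(s) -> 2 * 30 = 60 classical bits

60


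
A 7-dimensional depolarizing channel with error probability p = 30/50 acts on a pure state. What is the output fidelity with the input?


F = (1-p) + p/d
= (1 - 0.6000) + 0.6000/7
= 0.4000 + 0.0857
= 0.4857

0.4857


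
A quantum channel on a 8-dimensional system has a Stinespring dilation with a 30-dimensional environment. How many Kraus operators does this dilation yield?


Tracing out the environment in an orthonormal basis {|i>_E} gives Kraus operators K_i = <i|_E U |0>_E.
Number of Kraus operators = dim(H_env) = d_env
= 30

30


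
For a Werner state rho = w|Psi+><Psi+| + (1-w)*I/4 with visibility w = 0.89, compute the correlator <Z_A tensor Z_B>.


|Psi+> = (|01> + |10>)/sqrt(2)
For the pure Bell state, <Z_A Z_B> = -1 (Bell-state Pauli correlator).
The maximally-mixed part I/4 has tr(I/4 * P tensor P) = 0 for any traceless Pauli P.
So <Z_A Z_B>_rho = w * (-1) + (1 - w) * 0
= 0.89 * (-1)
= -0.8900

-0.8900


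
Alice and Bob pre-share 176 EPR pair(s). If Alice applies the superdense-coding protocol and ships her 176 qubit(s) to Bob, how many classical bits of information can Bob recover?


Superdense coding allows 2 classical bits per shared entangled pair.
176 pair(s) -> 2 * 176 = 352 classical bits

352


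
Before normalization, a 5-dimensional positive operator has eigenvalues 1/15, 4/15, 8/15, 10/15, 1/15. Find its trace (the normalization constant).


tr(M) = sum of eigenvalues
= 1/15 + 4/15 + 8/15 + 10/15 + 1/15
= 24/15
= 1.6000

1.6000


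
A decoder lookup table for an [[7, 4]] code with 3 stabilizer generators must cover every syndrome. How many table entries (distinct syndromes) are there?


Each stabilizer generator gives a binary (+1 or -1) measurement outcome.
With 3 independent generators:
Total syndromes = 2^3
= 8

8


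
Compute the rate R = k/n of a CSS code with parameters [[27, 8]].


Code rate R = k/n
= 8/27
= 0.2963

0.2963


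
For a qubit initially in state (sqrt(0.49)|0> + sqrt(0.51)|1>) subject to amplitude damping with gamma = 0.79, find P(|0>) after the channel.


For amplitude damping with parameter gamma on state sqrt(a)|0> + sqrt(b)|1>:
alpha^2 = 0.49, beta^2 = 0.51
P(|0>) = alpha^2 + gamma * beta^2
= 0.49 + 0.79 * 0.51
= 0.49 + 0.4029
= 0.8929

0.8929


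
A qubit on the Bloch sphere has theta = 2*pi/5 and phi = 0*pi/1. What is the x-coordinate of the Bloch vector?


theta = 1.2566, phi = 0.0000
r_x = sin(theta)*cos(phi) = 0.9511 * 1.0000
r_x = 0.9511

0.9511


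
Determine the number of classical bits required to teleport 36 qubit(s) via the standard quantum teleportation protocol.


Quantum teleportation requires 2 classical bits per qubit teleported.
36 qubit(s) -> 2 * 36 = 72 classical bits

72


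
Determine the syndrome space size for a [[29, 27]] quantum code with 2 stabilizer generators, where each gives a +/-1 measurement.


Each stabilizer generator gives a binary (+1 or -1) measurement outcome.
With 2 independent generators:
Total syndromes = 2^2
= 4

4


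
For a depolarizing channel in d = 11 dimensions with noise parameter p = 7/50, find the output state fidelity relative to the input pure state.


F = (1-p) + p/d
= (1 - 0.1400) + 0.1400/11
= 0.8600 + 0.0127
= 0.8727

0.8727


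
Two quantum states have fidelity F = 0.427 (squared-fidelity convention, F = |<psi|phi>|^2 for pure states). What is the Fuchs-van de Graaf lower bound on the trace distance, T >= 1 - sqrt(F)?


Fuchs-van de Graaf (squared-fidelity convention): 1 - sqrt(F) <= T <= sqrt(1 - F).
Lower bound: T >= 1 - sqrt(F)
sqrt(F) = sqrt(0.427) = 0.6535
T >= 1 - 0.6535
T >= 0.3465

0.3465


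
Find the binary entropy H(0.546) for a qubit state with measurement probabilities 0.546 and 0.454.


S = -p*log2(p) - (1-p)*log2(1-p)
p = 0.5460, 1-p = 0.4540
= -0.5460 * log2(0.5460) - 0.4540 * log2(0.4540)
= -(-0.4767) - (-0.5172)
= 0.9939

0.9939


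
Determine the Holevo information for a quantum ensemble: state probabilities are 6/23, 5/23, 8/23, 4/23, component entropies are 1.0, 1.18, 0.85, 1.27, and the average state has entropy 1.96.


chi = S(rho) - sum_i p_i * S(rho_i)
Weighted entropy = 6/23 * 1.0 + 5/23 * 1.18 + 8/23 * 0.85 + 4/23 * 1.27
= 1.0339
chi = 1.96 - 1.0339
= 0.9261

0.9261


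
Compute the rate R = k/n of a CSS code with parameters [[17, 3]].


Code rate R = k/n
= 3/17
= 0.1765

0.1765


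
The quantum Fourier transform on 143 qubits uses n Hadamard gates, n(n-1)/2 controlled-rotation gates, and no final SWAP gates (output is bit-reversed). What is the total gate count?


Hadamard gates: 143
Controlled rotations: n*(n-1)/2 = 143*142/2 = 10153
SWAP gates: 0 (omitted)
Total = 143 + 10153
= 10296

10296


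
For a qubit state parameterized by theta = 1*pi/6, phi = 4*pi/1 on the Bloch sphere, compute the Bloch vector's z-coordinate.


theta = 0.5236, phi = 12.5664
r_z = cos(theta) = 0.8660

0.8660


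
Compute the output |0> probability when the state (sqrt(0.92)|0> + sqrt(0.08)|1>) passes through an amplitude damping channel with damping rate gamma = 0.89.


For amplitude damping with parameter gamma on state sqrt(a)|0> + sqrt(b)|1>:
alpha^2 = 0.92, beta^2 = 0.08
P(|0>) = alpha^2 + gamma * beta^2
= 0.92 + 0.89 * 0.08
= 0.92 + 0.0712
= 0.9912

0.9912


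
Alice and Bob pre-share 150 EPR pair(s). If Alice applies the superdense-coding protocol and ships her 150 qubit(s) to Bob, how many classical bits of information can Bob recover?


Superdense coding allows 2 classical bits per shared entangled pair.
150 pair(s) -> 2 * 150 = 300 classical bits

300


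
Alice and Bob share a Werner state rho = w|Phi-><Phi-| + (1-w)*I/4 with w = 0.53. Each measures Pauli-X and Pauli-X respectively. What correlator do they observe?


|Phi-> = (|00> - |11>)/sqrt(2)
For the pure Bell state, <X_A X_B> = -1 (Bell-state Pauli correlator).
The maximally-mixed part I/4 has tr(I/4 * P tensor P) = 0 for any traceless Pauli P.
So <X_A X_B>_rho = w * (-1) + (1 - w) * 0
= 0.53 * (-1)
= -0.5300

-0.5300


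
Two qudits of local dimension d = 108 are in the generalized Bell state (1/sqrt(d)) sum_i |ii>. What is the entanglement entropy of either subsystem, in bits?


For a maximally entangled state in d x d:
S = log2(d) = log2(108)
= 6.7549

6.7549


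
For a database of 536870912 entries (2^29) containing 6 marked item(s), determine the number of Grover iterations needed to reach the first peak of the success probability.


After j Grover iterations the success probability is P(j) = sin^2((2j+1)*theta), where sin(theta) = sqrt(k/N).
N = 2^29 = 536870912, k = 6
sin(theta) = sqrt(k/N) = 0.0001057159917
theta = arcsin(sqrt(k/N)) = 0.0001057159919 rad
P(j) reaches its first maximum when (2j+1)*theta is as close as possible to pi/2, i.e. j = round(pi/(4*theta) - 1/2).
pi/(4*theta) - 1/2 = 7428.8222
(For comparison, the common estimate pi/4 * sqrt(N/k) = 7429.3222; the exact maximiser is used here.)
Optimal iterations = 7429

7429


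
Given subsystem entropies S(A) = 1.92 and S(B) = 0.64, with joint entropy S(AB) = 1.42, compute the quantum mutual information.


I(A:B) = S(A) + S(B) - S(AB)
= 1.92 + 0.64 - 1.42
= 1.1400

1.1400
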